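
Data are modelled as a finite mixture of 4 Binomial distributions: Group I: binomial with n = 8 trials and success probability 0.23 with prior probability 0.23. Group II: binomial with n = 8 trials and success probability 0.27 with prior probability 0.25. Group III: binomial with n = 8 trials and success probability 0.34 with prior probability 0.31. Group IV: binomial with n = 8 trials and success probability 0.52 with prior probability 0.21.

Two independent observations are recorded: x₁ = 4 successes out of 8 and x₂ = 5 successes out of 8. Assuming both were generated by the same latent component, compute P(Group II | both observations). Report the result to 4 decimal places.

0.0445

Apply Bayes' rule: the posterior for each component is proportional to its prior times its likelihood at x.
Since both observations come from the same component, the likelihood for component k is f_k(x₁)·f_k(x₂).
  p_I = [C(8,4)·0.23^4·0.77^4 = 70·0.00279841·0.35153 = 0.0688608] × [0.0164551] = 0.00113311
  p_II = [C(8,4)·0.27^4·0.73^4 = 70·0.00531441·0.283982 = 0.105644] × [0.031259] = 0.00330233
  p_III = [C(8,4)·0.34^4·0.66^4 = 70·0.0133634·0.189747 = 0.177496] × [0.07315] = 0.0129839
  p_IV = [C(8,4)·0.52^4·0.48^4 = 70·0.0731162·0.0530842 = 0.271692] × [0.235466] = 0.0639742
Weight by the priors:
  P(Z=I)·p_I = 0.23 × 0.00113311 = 0.000260615
  P(Z=II)·p_II = 0.25 × 0.00330233 = 0.000825582
  P(Z=III)·p_III = 0.31 × 0.0129839 = 0.004025
  P(Z=IV)·p_IV = 0.21 × 0.0639742 = 0.0134346
Sum: 0.000260615 + 0.000825582 + 0.004025 + 0.0134346 = 0.0185458
P(Group II | x₁, x₂) ≈ 0.0445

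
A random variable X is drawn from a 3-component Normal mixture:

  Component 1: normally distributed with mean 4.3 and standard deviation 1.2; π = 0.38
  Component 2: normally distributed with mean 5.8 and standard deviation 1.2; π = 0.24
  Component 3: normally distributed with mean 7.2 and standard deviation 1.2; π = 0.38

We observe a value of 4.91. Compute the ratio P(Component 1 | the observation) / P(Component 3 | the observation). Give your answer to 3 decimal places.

5.429

Since P(k|x) ∝ w_k f_k(x), the posterior odds are w_i f_i(x) / (w_j f_j(x)).
Evaluate each component's likelihood at the observed value:
  L_1 = (1/(1.2·√(2π)))·exp(−(4.91−4.3)²/(2·1.2²)) = 0.332452·exp(-0.12920) = 0.292158
  L_2 = (1/(1.2·√(2π)))·exp(−(4.91−5.8)²/(2·1.2²)) = 0.332452·exp(-0.27503) = 0.252512
  L_3 = (1/(1.2·√(2π)))·exp(−(4.91−7.2)²/(2·1.2²)) = 0.332452·exp(-1.82087) = 0.053819
Odds = (0.38/0.38) × (0.292158/0.053819) = 1 × 5.42852 ≈ 5.429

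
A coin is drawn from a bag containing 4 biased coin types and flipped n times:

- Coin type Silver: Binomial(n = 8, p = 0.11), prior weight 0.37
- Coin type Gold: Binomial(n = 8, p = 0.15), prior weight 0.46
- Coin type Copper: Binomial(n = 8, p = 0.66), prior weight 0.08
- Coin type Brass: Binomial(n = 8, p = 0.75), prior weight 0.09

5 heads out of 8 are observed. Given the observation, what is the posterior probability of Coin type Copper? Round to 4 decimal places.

0.5228

Posterior ∝ prior × likelihood, so P(k | x) ∝ P(Z=k) f_k(x); normalise over all components.
Binomial probabilities:
  f_Silver = C(8,5)·0.11^5·0.89^3 = 56·1.61051e-05·0.704969 = 0.000635801
  f_Gold = C(8,5)·0.15^5·0.85^3 = 56·7.59375e-05·0.614125 = 0.00261157
  f_Copper = C(8,5)·0.66^5·0.34^3 = 56·0.125233·0.039304 = 0.275641
  f_Brass = C(8,5)·0.75^5·0.25^3 = 56·0.237305·0.015625 = 0.207642
Weight by the priors:
  P(Z=Silver)·f_Silver = 0.37 × 0.000635801 = 0.000235247
  P(Z=Gold)·f_Gold = 0.46 × 0.00261157 = 0.00120132
  P(Z=Copper)·f_Copper = 0.08 × 0.275641 = 0.0220513
  P(Z=Brass)·f_Brass = 0.09 × 0.207642 = 0.0186877
Marginal: 0.000235247 + 0.00120132 + 0.0220513 + 0.0186877 = 0.0421756
P(Coin type Copper | 5 heads out of 8) = 0.0220513 / 0.0421756 ≈ 0.5228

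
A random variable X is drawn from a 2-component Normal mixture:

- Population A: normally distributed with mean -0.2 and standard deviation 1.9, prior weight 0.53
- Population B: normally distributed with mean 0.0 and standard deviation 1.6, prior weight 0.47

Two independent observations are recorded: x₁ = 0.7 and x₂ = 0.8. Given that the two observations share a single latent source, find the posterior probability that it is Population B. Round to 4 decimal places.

Apply Bayes' rule: the posterior for each component is proportional to its prior times its likelihood at x.
Since both observations come from the same component, the likelihood for component k is f_k(x₁)·f_k(x₂).
  L_A = [(1/(1.9·√(2π)))·exp(−(0.7−-0.2)²/(2·1.9²)) = 0.209970·exp(-0.11219) = 0.187687] × [0.182812] = 0.0343114
  L_B = [(1/(1.6·√(2π)))·exp(−(0.7−0.0)²/(2·1.6²)) = 0.249339·exp(-0.09570) = 0.226583] × [0.220041] = 0.0498574
Weight by the priors:
  P(Z=A)·L_A = 0.53 × 0.0343114 = 0.018185
  P(Z=B)·L_B = 0.47 × 0.0498574 = 0.023433
Marginal: 0.018185 + 0.023433 = 0.041618
Responsibility of Population B: 0.023433 / 0.041618 ≈ 0.5630

0.5630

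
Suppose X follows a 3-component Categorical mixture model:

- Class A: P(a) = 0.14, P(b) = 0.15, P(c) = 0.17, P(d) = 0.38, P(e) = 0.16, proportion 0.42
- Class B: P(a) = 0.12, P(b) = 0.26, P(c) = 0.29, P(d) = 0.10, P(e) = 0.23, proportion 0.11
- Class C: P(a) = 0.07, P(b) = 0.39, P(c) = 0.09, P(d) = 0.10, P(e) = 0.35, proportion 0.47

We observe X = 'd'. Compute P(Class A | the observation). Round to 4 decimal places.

P(component k | x) = w_k·f_k(x) / marginal(x), where marginal(x) = Σ_j w_j·f_j(x).
Evaluate each component's likelihood at the observed value:
  f_A = P(d | comp) = 0.38
  f_B = P(d | comp) = 0.10
  f_C = P(d | comp) = 0.10
Weight by the priors:
  w_A·f_A = 0.42 × 0.38 = 0.1596
  w_B·f_B = 0.11 × 0.1 = 0.011
  w_C·f_C = 0.47 × 0.1 = 0.047
Denominator: 0.1596 + 0.011 + 0.047 = 0.2176
So the posterior for Class A is 0.1596 / 0.2176 ≈ 0.7335.

0.7335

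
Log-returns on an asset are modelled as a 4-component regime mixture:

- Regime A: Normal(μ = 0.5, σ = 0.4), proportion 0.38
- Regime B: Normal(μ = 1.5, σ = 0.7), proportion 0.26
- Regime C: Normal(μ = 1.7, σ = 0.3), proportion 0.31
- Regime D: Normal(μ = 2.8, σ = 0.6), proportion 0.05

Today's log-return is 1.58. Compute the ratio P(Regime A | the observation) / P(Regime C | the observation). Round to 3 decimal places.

0.026

Posterior odds = (π_i f_i(x)) / (π_j f_j(x)); the normalising sum cancels.
Evaluate each component's likelihood at the observed value:
  L_A = (1/(0.4·√(2π)))·exp(−(1.58−0.5)²/(2·0.4²)) = 0.997356·exp(-3.64500) = 0.0260523
  L_B = (1/(0.7·√(2π)))·exp(−(1.58−1.5)²/(2·0.7²)) = 0.569918·exp(-0.00653) = 0.566208
  L_C = (1/(0.3·√(2π)))·exp(−(1.58−1.7)²/(2·0.3²)) = 1.329808·exp(-0.08000) = 1.22757
  L_D = (1/(0.6·√(2π)))·exp(−(1.58−2.8)²/(2·0.6²)) = 0.664904·exp(-2.06722) = 0.0841348
Odds = (0.38/0.31) × (0.0260523/1.22757) = 1.22581 × 0.0212227 ≈ 0.026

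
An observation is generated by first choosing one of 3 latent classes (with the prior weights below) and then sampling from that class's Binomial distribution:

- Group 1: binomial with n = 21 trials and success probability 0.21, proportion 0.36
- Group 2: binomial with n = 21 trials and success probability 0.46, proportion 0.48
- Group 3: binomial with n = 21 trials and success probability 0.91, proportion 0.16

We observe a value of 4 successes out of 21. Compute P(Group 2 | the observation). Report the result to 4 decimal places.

0.0455

P(component k | x) = w_k·f_k(x) / marginal(x), where marginal(x) = Σ_j w_j·f_j(x).
Evaluate each component's likelihood at the observed value:
  L_1 = C(21,4)·0.21^4·0.79^17 = 5985·0.00194481·0.0181828 = 0.211642
  L_2 = C(21,4)·0.46^4·0.54^17 = 5985·0.0447746·2.82289e-05 = 0.00756466
  L_3 = C(21,4)·0.91^4·0.09^17 = 5985·0.68575·1.66772e-18 = 6.84467e-15
Weight by the priors:
  w_1·L_1 = 0.36 × 0.211642 = 0.0761911
  w_2·L_2 = 0.48 × 0.00756466 = 0.00363104
  w_3·L_3 = 0.16 × 6.84467e-15 = 1.09515e-15
Sum: 0.0761911 + 0.00363104 + 1.09515e-15 = 0.0798222
So the posterior for Group 2 is 0.00363104 / 0.0798222 ≈ 0.0455.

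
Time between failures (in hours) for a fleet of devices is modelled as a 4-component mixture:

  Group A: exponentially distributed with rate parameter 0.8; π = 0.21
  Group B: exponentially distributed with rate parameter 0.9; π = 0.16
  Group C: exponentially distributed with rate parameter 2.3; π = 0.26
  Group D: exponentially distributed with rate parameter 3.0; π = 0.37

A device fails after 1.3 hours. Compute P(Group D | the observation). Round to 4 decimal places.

The responsibility of component k is π_k f_k(x) divided by Σ_j π_j f_j(x).
Evaluate each component's likelihood at the observed value:
  f_A = 0.8·e^(−0.8·1.3) = 0.8·e^(−1.0400) = 0.282764
  f_B = 0.9·e^(−0.9·1.3) = 0.9·e^(−1.1700) = 0.27933
  f_C = 2.3·e^(−2.3·1.3) = 2.3·e^(−2.9900) = 0.115661
  f_D = 3.0·e^(−3.0·1.3) = 3.0·e^(−3.9000) = 0.0607257
Weight by the priors:
  π_A·f_A = 0.21 × 0.282764 = 0.0593804
  π_B·f_B = 0.16 × 0.27933 = 0.0446928
  π_C·f_C = 0.26 × 0.115661 = 0.0300719
  π_D·f_D = 0.37 × 0.0607257 = 0.0224685
Normaliser: 0.0593804 + 0.0446928 + 0.0300719 + 0.0224685 = 0.156614
So the posterior for Group D is 0.0224685 / 0.156614 ≈ 0.1435.

0.1435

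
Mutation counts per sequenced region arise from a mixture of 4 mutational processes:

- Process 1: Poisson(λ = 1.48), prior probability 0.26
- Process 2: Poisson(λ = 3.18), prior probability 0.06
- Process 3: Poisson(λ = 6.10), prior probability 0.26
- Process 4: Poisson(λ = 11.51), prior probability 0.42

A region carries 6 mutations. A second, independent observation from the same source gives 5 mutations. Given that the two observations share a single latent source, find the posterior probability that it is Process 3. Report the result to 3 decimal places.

0.911

Posterior ∝ prior × likelihood, so P(k | x) ∝ P(Z=k) f_k(x); normalise over all components.
Since both observations come from the same component, the likelihood for component k is f_k(x₁)·f_k(x₂).
  L_1 = [e^(−1.48)·1.48^6/6! = 0.00332263] × [0.0134701] = 4.47562e-05
  L_2 = [e^(−3.18)·3.18^6/6! = 0.0597274] × [0.112693] = 0.00673088
  L_3 = [e^(−6.10)·6.10^6/6! = 0.160491] × [0.15786] = 0.025335
  L_4 = [e^(−11.51)·11.51^6/6! = 0.0323884] × [0.0168836] = 0.000546834
Weight by the priors:
  P(Z=1)·L_1 = 0.26 × 4.47562e-05 = 1.16366e-05
  P(Z=2)·L_2 = 0.06 × 0.00673088 = 0.000403853
  P(Z=3)·L_3 = 0.26 × 0.025335 = 0.00658711
  P(Z=4)·L_4 = 0.42 × 0.000546834 = 0.00022967
Evidence: 1.16366e-05 + 0.000403853 + 0.00658711 + 0.00022967 = 0.00723227
P(Process 3 | x₁, x₂) ≈ 0.911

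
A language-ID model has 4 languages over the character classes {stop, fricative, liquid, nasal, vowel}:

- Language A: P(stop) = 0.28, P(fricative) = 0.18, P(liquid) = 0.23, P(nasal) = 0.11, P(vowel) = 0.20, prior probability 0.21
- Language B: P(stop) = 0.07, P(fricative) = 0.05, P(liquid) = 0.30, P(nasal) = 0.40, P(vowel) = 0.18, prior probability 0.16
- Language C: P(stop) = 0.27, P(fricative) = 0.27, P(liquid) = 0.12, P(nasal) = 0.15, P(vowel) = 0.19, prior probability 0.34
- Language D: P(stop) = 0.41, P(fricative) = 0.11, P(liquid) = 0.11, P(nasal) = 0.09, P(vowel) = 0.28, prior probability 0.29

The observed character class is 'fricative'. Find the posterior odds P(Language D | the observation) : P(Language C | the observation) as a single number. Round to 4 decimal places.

Since P(k|x) ∝ π_k f_k(x), the posterior odds are π_i f_i(x) / (π_j f_j(x)).
Evaluate each component's likelihood at the observed value:
  p_A = P(fricative | comp) = 0.18
  p_B = P(fricative | comp) = 0.05
  p_C = P(fricative | comp) = 0.27
  p_D = P(fricative | comp) = 0.11
0.0319 / 0.0918 ≈ 0.3475

0.3475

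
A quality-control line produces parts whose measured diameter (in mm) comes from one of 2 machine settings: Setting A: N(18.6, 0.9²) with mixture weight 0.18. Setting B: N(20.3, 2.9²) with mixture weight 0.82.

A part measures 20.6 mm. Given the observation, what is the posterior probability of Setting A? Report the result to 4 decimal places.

0.0568

Posterior ∝ prior × likelihood, so P(k | x) ∝ π_k f_k(x); normalise over all components.
Component likelihoods at x = 20.6 mm:
  p_A = (1/(0.9·√(2π)))·exp(−(20.6−18.6)²/(2·0.9²)) = 0.443269·exp(-2.46914) = 0.0375263
  p_B = (1/(2.9·√(2π)))·exp(−(20.6−20.3)²/(2·2.9²)) = 0.137566·exp(-0.00535) = 0.136832
Weight by the priors:
  π_A·p_A = 0.18 × 0.0375263 = 0.00675473
  π_B·p_B = 0.82 × 0.136832 = 0.112202
Evidence: 0.00675473 + 0.112202 = 0.118957
Responsibility of Setting A: 0.00675473 / 0.118957 ≈ 0.0568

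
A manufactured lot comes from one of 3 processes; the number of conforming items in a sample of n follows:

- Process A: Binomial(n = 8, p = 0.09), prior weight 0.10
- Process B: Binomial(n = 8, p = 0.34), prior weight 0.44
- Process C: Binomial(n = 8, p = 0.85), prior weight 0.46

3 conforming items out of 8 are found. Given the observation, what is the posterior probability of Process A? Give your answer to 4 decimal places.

P(component k | x) = P(Z=k)·f_k(x) / marginal(x), where marginal(x) = Σ_j P(Z=j)·f_j(x).
Component likelihoods at x = 3 conforming items out of 8:
  p_A = 0.0254755
  p_B = 0.275641
  p_C = 0.00261157
Prior × likelihood for each component:
  P(Z=A)·p_A = 0.10 × 0.0254755 = 0.00254755
  P(Z=B)·p_B = 0.44 × 0.275641 = 0.121282
  P(Z=C)·p_C = 0.46 × 0.00261157 = 0.00120132
Normaliser: 0.00254755 + 0.121282 + 0.00120132 = 0.125031
So the posterior for Process A is 0.00254755 / 0.125031 ≈ 0.0204.

0.0204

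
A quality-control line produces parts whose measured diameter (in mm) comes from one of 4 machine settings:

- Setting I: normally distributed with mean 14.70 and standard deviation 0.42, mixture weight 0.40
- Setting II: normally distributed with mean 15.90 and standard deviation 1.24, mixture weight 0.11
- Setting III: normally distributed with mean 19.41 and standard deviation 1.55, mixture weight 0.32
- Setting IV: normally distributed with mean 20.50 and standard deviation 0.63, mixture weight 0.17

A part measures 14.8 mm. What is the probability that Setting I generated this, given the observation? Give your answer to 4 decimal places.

0.9369

By Bayes' theorem, P(k | x) = π_k f_k(x) / Σ_j π_j f_j(x).
Normal densities:
  p_I = (1/(0.42·√(2π)))·exp(−(14.8−14.70)²/(2·0.42²)) = 0.949863·exp(-0.02834) = 0.923317
  p_II = (1/(1.24·√(2π)))·exp(−(14.8−15.90)²/(2·1.24²)) = 0.321728·exp(-0.39347) = 0.217073
  p_III = (1/(1.55·√(2π)))·exp(−(14.8−19.41)²/(2·1.55²)) = 0.257382·exp(-4.42291) = 0.00308838
  p_IV = (1/(0.63·√(2π)))·exp(−(14.8−20.50)²/(2·0.63²)) = 0.633242·exp(-40.92971) = 1.06176e-18
Weight by the priors:
  π_I·p_I = 0.40 × 0.923317 = 0.369327
  π_II·p_II = 0.11 × 0.217073 = 0.0238781
  π_III·p_III = 0.32 × 0.00308838 = 0.000988283
  π_IV·p_IV = 0.17 × 1.06176e-18 = 1.80498e-19
Denominator: 0.369327 + 0.0238781 + 0.000988283 + 1.80498e-19 = 0.394193
So the posterior for Setting I is 0.369327 / 0.394193 ≈ 0.9369.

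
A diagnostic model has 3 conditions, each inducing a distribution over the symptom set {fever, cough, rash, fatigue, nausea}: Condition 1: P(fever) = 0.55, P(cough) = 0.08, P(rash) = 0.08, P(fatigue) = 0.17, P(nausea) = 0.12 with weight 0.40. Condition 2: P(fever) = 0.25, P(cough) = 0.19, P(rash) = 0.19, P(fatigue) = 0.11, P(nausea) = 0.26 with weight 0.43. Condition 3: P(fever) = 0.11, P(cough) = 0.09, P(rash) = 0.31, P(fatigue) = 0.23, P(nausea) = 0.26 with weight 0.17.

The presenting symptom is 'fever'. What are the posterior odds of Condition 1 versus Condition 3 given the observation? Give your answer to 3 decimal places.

11.765

Since P(k|x) ∝ P(Z=k) f_k(x), the posterior odds are P(Z=i) f_i(x) / (P(Z=j) f_j(x)).
Categorical probabilities:
  f_1 = P(fever | comp) = 0.55
  f_2 = P(fever | comp) = 0.25
  f_3 = P(fever | comp) = 0.11
Odds = (0.40/0.17) × (0.55/0.11) = 2.35294 × 5 ≈ 11.765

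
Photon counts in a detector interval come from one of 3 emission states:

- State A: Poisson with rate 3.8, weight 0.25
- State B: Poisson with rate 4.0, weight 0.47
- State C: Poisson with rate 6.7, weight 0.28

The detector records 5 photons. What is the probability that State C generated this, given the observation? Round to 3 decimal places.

0.260

The responsibility of component k is P(Z=k) f_k(x) divided by Σ_j P(Z=j) f_j(x).
Evaluate each component's likelihood at the observed value:
  L_A = 0.147713
  L_B = 0.156293
  L_C = 0.13849
Prior × likelihood for each component:
  P(Z=A)·L_A = 0.25 × 0.147713 = 0.0369282
  P(Z=B)·L_B = 0.47 × 0.156293 = 0.0734579
  P(Z=C)·L_C = 0.28 × 0.13849 = 0.0387773
Normaliser: 0.0369282 + 0.0734579 + 0.0387773 = 0.149163
P(State C | the observation) = 0.0387773 / 0.149163 ≈ 0.260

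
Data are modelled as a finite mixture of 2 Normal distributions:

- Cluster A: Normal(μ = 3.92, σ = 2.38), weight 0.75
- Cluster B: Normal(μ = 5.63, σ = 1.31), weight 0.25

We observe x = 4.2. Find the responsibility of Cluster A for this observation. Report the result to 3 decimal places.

By Bayes' theorem, P(k | x) = π_k f_k(x) / Σ_j π_j f_j(x).
Normal densities:
  p_A = 0.166467
  p_B = 0.167837
Unnormalised posteriors:
  π_A·p_A = 0.75 × 0.166467 = 0.12485
  π_B·p_B = 0.25 × 0.167837 = 0.0419592
Marginal: 0.12485 + 0.0419592 = 0.166809
Responsibility of Cluster A: 0.12485 / 0.166809 ≈ 0.748

0.748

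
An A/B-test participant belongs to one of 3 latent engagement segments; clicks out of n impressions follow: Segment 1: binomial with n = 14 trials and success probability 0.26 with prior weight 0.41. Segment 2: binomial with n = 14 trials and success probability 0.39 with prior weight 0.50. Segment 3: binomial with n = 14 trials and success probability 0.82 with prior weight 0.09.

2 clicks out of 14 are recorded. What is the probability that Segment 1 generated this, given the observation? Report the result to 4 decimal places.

0.7873

P(component k | x) = π_k·f_k(x) / marginal(x), where marginal(x) = Σ_j π_j·f_j(x).
Component likelihoods at x = 2 clicks out of 14:
  f_1 = C(14,2)·0.26^2·0.74^12 = 91·0.0676·0.0269638 = 0.16587
  f_2 = C(14,2)·0.39^2·0.61^12 = 91·0.1521·0.00265435 = 0.0367391
  f_3 = C(14,2)·0.82^2·0.18^12 = 91·0.6724·1.15683e-09 = 7.07847e-08
Multiply by the mixture weights:
  π_1·f_1 = 0.41 × 0.16587 = 0.0680068
  π_2·f_2 = 0.50 × 0.0367391 = 0.0183696
  π_3·f_3 = 0.09 × 7.07847e-08 = 6.37062e-09
Evidence: 0.0680068 + 0.0183696 + 6.37062e-09 = 0.0863764
So the posterior for Segment 1 is 0.0680068 / 0.0863764 ≈ 0.7873.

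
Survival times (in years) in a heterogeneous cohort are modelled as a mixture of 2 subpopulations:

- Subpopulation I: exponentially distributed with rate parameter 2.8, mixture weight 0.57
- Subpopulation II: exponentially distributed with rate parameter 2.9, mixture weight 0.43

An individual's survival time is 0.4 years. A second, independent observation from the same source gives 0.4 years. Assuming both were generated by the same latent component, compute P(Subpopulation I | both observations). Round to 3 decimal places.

The responsibility of component k is π_k f_k(x) divided by Σ_j π_j f_j(x).
Since both observations come from the same component, the likelihood for component k is f_k(x₁)·f_k(x₂).
  p_I = [0.913583] × [0.913583] = 0.834635
  p_II = [0.90911] × [0.90911] = 0.826481
Weight by the priors:
  π_I·p_I = 0.57 × 0.834635 = 0.475742
  π_II·p_II = 0.43 × 0.826481 = 0.355387
Normaliser: 0.475742 + 0.355387 = 0.831129
Responsibility of Subpopulation I: 0.475742 / 0.831129 ≈ 0.572

0.572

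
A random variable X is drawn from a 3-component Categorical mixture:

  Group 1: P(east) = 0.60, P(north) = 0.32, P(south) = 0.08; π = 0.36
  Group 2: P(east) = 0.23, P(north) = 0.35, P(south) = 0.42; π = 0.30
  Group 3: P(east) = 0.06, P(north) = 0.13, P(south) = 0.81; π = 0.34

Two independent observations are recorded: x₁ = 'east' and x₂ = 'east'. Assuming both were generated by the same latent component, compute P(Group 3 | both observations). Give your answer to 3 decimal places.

0.008

The responsibility of component k is π_k f_k(x) divided by Σ_j π_j f_j(x).
Since both observations come from the same component, the likelihood for component k is f_k(x₁)·f_k(x₂).
  L_1 = [0.6] × [0.6] = 0.36
  L_2 = [0.23] × [0.23] = 0.0529
  L_3 = [0.06] × [0.06] = 0.0036
Weight by the priors:
  π_1·L_1 = 0.36 × 0.36 = 0.1296
  π_2·L_2 = 0.30 × 0.0529 = 0.01587
  π_3·L_3 = 0.34 × 0.0036 = 0.001224
Evidence: 0.1296 + 0.01587 + 0.001224 = 0.146694
So the posterior for Group 3 is 0.001224 / 0.146694 ≈ 0.008.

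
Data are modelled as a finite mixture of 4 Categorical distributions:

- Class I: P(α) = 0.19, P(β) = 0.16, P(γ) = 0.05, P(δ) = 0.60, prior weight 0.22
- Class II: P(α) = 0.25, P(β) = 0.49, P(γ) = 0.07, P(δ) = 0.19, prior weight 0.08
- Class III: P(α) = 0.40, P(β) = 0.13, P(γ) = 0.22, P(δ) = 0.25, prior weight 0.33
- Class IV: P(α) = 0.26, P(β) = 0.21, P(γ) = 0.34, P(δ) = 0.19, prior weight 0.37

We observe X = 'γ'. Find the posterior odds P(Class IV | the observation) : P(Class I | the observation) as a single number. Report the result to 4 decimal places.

11.4364

Only the two components matter; the odds are (w_i f_i(x)) / (w_j f_j(x)).
Component likelihoods at x = 'γ':
  p_I = P(γ | comp) = 0.05
  p_II = P(γ | comp) = 0.07
  p_III = P(γ | comp) = 0.22
  p_IV = P(γ | comp) = 0.34
Posterior odds = (w_IV·p_IV) / (w_I·p_I) = (0.37·0.34) / (0.22·0.05) = 0.1258 / 0.011 ≈ 11.4364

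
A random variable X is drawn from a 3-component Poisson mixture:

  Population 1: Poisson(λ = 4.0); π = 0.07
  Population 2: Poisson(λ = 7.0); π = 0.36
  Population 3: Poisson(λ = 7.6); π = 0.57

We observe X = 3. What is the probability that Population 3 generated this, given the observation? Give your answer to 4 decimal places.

Apply Bayes' rule: the posterior for each component is proportional to its prior times its likelihood at x.
Poisson probabilities:
  L_1 = e^(−4.0)·4.0^3/3! = 0.195367
  L_2 = e^(−7.0)·7.0^3/3! = 0.0521293
  L_3 = e^(−7.6)·7.6^3/3! = 0.0366144
Weight by the priors:
  π_1·L_1 = 0.07 × 0.195367 = 0.0136757
  π_2·L_2 = 0.36 × 0.0521293 = 0.0187665
  π_3·L_3 = 0.57 × 0.0366144 = 0.0208702
Normaliser: 0.0136757 + 0.0187665 + 0.0208702 = 0.0533124
Responsibility of Population 3: 0.0208702 / 0.0533124 ≈ 0.3915

0.3915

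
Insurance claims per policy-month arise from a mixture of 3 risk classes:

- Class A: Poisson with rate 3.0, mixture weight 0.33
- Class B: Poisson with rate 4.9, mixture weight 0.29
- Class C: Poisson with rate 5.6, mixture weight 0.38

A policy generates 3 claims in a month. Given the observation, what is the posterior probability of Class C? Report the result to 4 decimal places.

0.2613

By Bayes' theorem, P(k | x) = π_k f_k(x) / Σ_j π_j f_j(x).
Poisson probabilities:
  f_A = e^(−3.0)·3.0^3/3! = 0.224042
  f_B = e^(−4.9)·4.9^3/3! = 0.146014
  f_C = e^(−5.6)·5.6^3/3! = 0.108234
Prior × likelihood for each component:
  π_A·f_A = 0.33 × 0.224042 = 0.0739338
  π_B·f_B = 0.29 × 0.146014 = 0.042344
  π_C·f_C = 0.38 × 0.108234 = 0.0411289
Normaliser: 0.0739338 + 0.042344 + 0.0411289 = 0.157407
Responsibility of Class C: 0.0411289 / 0.157407 ≈ 0.2613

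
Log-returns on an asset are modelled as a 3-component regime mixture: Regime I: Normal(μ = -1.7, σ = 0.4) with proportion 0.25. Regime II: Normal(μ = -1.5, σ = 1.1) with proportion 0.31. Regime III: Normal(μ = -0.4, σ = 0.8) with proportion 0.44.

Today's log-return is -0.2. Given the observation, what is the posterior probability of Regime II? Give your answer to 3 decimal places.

By Bayes' theorem, P(k | x) = w_k f_k(x) / Σ_j w_j f_j(x).
Evaluate each component's likelihood at the observed value:
  L_I = (1/(0.4·√(2π)))·exp(−(-0.2−-1.7)²/(2·0.4²)) = 0.997356·exp(-7.03125) = 0.000881489
  L_II = (1/(1.1·√(2π)))·exp(−(-0.2−-1.5)²/(2·1.1²)) = 0.362675·exp(-0.69835) = 0.180397
  L_III = (1/(0.8·√(2π)))·exp(−(-0.2−-0.4)²/(2·0.8²)) = 0.498678·exp(-0.03125) = 0.483335
Multiply by the mixture weights:
  w_I·L_I = 0.25 × 0.000881489 = 0.000220372
  w_II·L_II = 0.31 × 0.180397 = 0.055923
  w_III·L_III = 0.44 × 0.483335 = 0.212667
Evidence: 0.000220372 + 0.055923 + 0.212667 = 0.268811
P(Regime II | x) = 0.055923 / 0.268811 ≈ 0.208

0.208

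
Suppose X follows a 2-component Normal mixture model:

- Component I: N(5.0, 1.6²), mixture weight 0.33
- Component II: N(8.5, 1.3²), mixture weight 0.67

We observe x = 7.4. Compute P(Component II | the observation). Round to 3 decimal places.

P(component k | x) = π_k·f_k(x) / marginal(x), where marginal(x) = Σ_j π_j·f_j(x).
Evaluate each component's likelihood at the observed value:
  f_I = 0.0809485
  f_II = 0.214533
Weight by the priors:
  π_I·f_I = 0.33 × 0.0809485 = 0.026713
  π_II·f_II = 0.67 × 0.214533 = 0.143737
Marginal: 0.026713 + 0.143737 = 0.17045
P(Component II | the observation) = 0.143737 / 0.17045 ≈ 0.843

0.843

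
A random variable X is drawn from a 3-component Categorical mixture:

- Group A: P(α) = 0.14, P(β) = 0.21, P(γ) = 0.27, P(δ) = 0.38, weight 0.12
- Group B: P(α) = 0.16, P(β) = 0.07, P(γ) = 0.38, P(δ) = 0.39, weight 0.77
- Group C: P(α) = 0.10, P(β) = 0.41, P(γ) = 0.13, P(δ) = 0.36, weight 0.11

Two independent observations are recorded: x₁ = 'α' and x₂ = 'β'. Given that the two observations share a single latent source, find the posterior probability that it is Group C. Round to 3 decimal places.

P(component k | x) = P(Z=k)·f_k(x) / marginal(x), where marginal(x) = Σ_j P(Z=j)·f_j(x).
Since both observations come from the same component, the likelihood for component k is f_k(x₁)·f_k(x₂).
  p_A = [0.14] × [0.21] = 0.0294
  p_B = [0.16] × [0.07] = 0.0112
  p_C = [0.1] × [0.41] = 0.041
Multiply by the mixture weights:
  P(Z=A)·p_A = 0.12 × 0.0294 = 0.003528
  P(Z=B)·p_B = 0.77 × 0.0112 = 0.008624
  P(Z=C)·p_C = 0.11 × 0.041 = 0.00451
Sum: 0.003528 + 0.008624 + 0.00451 = 0.016662
So the posterior for Group C is 0.00451 / 0.016662 ≈ 0.271.

0.271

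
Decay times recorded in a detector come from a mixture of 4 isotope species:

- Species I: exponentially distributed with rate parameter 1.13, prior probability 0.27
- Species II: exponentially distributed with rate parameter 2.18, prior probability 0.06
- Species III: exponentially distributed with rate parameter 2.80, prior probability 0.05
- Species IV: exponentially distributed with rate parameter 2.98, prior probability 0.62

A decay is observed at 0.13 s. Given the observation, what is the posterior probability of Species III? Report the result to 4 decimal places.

Apply Bayes' rule: the posterior for each component is proportional to its prior times its likelihood at x.
Evaluate each component's likelihood at the observed value:
  L_I = 0.97562
  L_II = 1.64202
  L_III = 1.9457
  L_IV = 2.02288
Prior × likelihood for each component:
  w_I·L_I = 0.27 × 0.97562 = 0.263417
  w_II·L_II = 0.06 × 1.64202 = 0.098521
  w_III·L_III = 0.05 × 1.9457 = 0.0972848
  w_IV·L_IV = 0.62 × 2.02288 = 1.25419
Normaliser: 0.263417 + 0.098521 + 0.0972848 + 1.25419 = 1.71341
P(Species III | 0.13 s) ≈ 0.0568

0.0568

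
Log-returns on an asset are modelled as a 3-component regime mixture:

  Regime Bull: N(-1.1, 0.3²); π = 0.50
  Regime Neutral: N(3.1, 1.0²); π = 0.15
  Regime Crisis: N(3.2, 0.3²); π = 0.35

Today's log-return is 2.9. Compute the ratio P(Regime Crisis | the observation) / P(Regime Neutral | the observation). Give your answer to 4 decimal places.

The posterior odds equal the prior odds times the likelihood ratio: (π_i/π_j)·(f_i(x)/f_j(x)).
Normal densities:
  L_Bull = (1/(0.3·√(2π)))·exp(−(2.9−-1.1)²/(2·0.3²)) = 1.329808·exp(-88.88889) = 3.31005e-39
  L_Neutral = (1/(1.0·√(2π)))·exp(−(2.9−3.1)²/(2·1.0²)) = 0.398942·exp(-0.02000) = 0.391043
  L_Crisis = (1/(0.3·√(2π)))·exp(−(2.9−3.2)²/(2·0.3²)) = 1.329808·exp(-0.50000) = 0.806569
0.282299 / 0.0586564 ≈ 4.8128

4.8128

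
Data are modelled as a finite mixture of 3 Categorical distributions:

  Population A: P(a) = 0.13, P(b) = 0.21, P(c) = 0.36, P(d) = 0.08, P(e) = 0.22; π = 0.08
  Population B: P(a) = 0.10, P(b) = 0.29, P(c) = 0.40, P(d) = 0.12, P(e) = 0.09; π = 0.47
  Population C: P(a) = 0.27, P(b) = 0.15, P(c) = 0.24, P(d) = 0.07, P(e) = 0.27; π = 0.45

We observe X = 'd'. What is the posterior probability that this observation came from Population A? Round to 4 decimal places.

0.0679

By Bayes' theorem, P(k | x) = w_k f_k(x) / Σ_j w_j f_j(x).
Evaluate each component's likelihood at the observed value:
  L_A = P(d | comp) = 0.08
  L_B = P(d | comp) = 0.12
  L_C = P(d | comp) = 0.07
Multiply by the mixture weights:
  w_A·L_A = 0.08 × 0.08 = 0.0064
  w_B·L_B = 0.47 × 0.12 = 0.0564
  w_C·L_C = 0.45 × 0.07 = 0.0315
Marginal: 0.0064 + 0.0564 + 0.0315 = 0.0943
P(Population A | data) ≈ 0.0679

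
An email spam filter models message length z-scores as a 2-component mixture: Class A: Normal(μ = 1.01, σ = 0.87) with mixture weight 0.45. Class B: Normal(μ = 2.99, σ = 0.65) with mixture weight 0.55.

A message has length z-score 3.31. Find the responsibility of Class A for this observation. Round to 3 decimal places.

0.021

P(component k | x) = π_k·f_k(x) / marginal(x), where marginal(x) = Σ_j π_j·f_j(x).
Component likelihoods at x = 3.31:
  f_A = (1/(0.87·√(2π)))·exp(−(3.31−1.01)²/(2·0.87²)) = 0.458554·exp(-3.49452) = 0.0139233
  f_B = (1/(0.65·√(2π)))·exp(−(3.31−2.99)²/(2·0.65²)) = 0.613757·exp(-0.12118) = 0.54371
Unnormalised posteriors:
  π_A·f_A = 0.45 × 0.0139233 = 0.00626547
  π_B·f_B = 0.55 × 0.54371 = 0.299041
Evidence: 0.00626547 + 0.299041 = 0.305306
So the posterior for Class A is 0.00626547 / 0.305306 ≈ 0.021.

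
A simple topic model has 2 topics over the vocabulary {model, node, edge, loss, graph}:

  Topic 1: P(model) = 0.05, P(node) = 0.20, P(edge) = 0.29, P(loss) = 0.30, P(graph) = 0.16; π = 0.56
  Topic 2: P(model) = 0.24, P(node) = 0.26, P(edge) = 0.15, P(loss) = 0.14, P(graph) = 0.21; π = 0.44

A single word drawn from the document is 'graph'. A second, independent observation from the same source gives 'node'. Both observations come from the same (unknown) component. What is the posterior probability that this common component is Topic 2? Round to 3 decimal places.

P(component k | x) = π_k·f_k(x) / marginal(x), where marginal(x) = Σ_j π_j·f_j(x).
Since both observations come from the same component, the likelihood for component k is f_k(x₁)·f_k(x₂).
  f_1 = [P(graph | comp) = 0.16] × [0.2] = 0.032
  f_2 = [P(graph | comp) = 0.21] × [0.26] = 0.0546
Prior × likelihood for each component:
  π_1·f_1 = 0.56 × 0.032 = 0.01792
  π_2·f_2 = 0.44 × 0.0546 = 0.024024
Denominator: 0.01792 + 0.024024 = 0.041944
Responsibility of Topic 2: 0.024024 / 0.041944 ≈ 0.573

0.573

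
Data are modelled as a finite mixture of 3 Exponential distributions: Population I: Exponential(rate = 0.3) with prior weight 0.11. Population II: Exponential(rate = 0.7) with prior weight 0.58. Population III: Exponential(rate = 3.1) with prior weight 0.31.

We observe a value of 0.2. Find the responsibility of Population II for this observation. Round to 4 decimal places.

The responsibility of component k is π_k f_k(x) divided by Σ_j π_j f_j(x).
Component likelihoods at x = 0.2:
  p_I = 0.282529
  p_II = 0.608551
  p_III = 1.66763
Weight by the priors:
  π_I·p_I = 0.11 × 0.282529 = 0.0310782
  π_II·p_II = 0.58 × 0.608551 = 0.352959
  π_III·p_III = 0.31 × 1.66763 = 0.516965
Normaliser: 0.0310782 + 0.352959 + 0.516965 = 0.901002
Responsibility of Population II: 0.352959 / 0.901002 ≈ 0.3917

0.3917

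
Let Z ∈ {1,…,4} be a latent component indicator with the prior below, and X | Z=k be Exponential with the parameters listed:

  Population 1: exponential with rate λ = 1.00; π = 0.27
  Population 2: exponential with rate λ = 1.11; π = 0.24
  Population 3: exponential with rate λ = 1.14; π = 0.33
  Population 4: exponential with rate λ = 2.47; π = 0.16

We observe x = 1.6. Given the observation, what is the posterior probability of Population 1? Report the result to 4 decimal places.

Posterior ∝ prior × likelihood, so P(k | x) ∝ π_k f_k(x); normalise over all components.
Exponential densities:
  p_1 = 1.00·e^(−1.00·1.6) = 1.00·e^(−1.6000) = 0.201897
  p_2 = 1.11·e^(−1.11·1.6) = 1.11·e^(−1.7760) = 0.187939
  p_3 = 1.14·e^(−1.14·1.6) = 1.14·e^(−1.8240) = 0.183972
  p_4 = 2.47·e^(−2.47·1.6) = 2.47·e^(−3.9520) = 0.0474641
Multiply by the mixture weights:
  π_1·p_1 = 0.27 × 0.201897 = 0.0545121
  π_2·p_2 = 0.24 × 0.187939 = 0.0451053
  π_3·p_3 = 0.33 × 0.183972 = 0.0607108
  π_4·p_4 = 0.16 × 0.0474641 = 0.00759425
Sum: 0.0545121 + 0.0451053 + 0.0607108 + 0.00759425 = 0.167922
P(Population 1 | 1.6) ≈ 0.3246

0.3246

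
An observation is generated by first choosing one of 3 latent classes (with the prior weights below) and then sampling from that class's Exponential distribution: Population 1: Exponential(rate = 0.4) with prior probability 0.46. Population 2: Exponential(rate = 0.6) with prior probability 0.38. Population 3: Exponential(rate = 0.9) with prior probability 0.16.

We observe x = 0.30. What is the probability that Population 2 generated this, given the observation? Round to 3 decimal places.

0.411

Posterior ∝ prior × likelihood, so P(k | x) ∝ w_k f_k(x); normalise over all components.
Exponential densities:
  L_1 = 0.354768
  L_2 = 0.501162
  L_3 = 0.687042
Weight by the priors:
  w_1·L_1 = 0.46 × 0.354768 = 0.163193
  w_2·L_2 = 0.38 × 0.501162 = 0.190442
  w_3·L_3 = 0.16 × 0.687042 = 0.109927
Normaliser: 0.163193 + 0.190442 + 0.109927 = 0.463562
P(Population 2 | data) ≈ 0.411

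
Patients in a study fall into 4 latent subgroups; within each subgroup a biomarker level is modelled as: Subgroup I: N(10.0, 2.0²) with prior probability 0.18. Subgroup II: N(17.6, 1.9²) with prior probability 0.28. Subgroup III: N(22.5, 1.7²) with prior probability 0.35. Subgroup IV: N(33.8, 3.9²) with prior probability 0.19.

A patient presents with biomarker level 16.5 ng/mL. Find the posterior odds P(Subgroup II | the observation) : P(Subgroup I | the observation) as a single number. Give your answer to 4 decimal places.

Since P(k|x) ∝ π_k f_k(x), the posterior odds are π_i f_i(x) / (π_j f_j(x)).
Component likelihoods at x = 16.5 ng/mL:
  L_I = (1/(2.0·√(2π)))·exp(−(16.5−10.0)²/(2·2.0²)) = 0.199471·exp(-5.28125) = 0.00101452
  L_II = (1/(1.9·√(2π)))·exp(−(16.5−17.6)²/(2·1.9²)) = 0.209970·exp(-0.16759) = 0.177571
  L_III = (1/(1.7·√(2π)))·exp(−(16.5−22.5)²/(2·1.7²)) = 0.234672·exp(-6.22837) = 0.000462927
  L_IV = (1/(3.9·√(2π)))·exp(−(16.5−33.8)²/(2·3.9²)) = 0.102293·exp(-9.83859) = 5.45756e-06
0.04972 / 0.000182614 ≈ 272.2678

272.2678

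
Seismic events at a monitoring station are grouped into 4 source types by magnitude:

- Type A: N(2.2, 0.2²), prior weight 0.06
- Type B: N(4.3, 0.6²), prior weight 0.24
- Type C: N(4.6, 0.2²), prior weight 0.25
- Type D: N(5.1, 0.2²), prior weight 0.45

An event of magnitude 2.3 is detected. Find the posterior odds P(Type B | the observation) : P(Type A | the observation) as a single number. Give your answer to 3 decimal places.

Since P(k|x) ∝ P(Z=k) f_k(x), the posterior odds are P(Z=i) f_i(x) / (P(Z=j) f_j(x)).
Evaluate each component's likelihood at the observed value:
  p_A = (1/(0.2·√(2π)))·exp(−(2.3−2.2)²/(2·0.2²)) = 1.994711·exp(-0.12500) = 1.76033
  p_B = (1/(0.6·√(2π)))·exp(−(2.3−4.3)²/(2·0.6²)) = 0.664904·exp(-5.55556) = 0.00257046
  p_C = (1/(0.2·√(2π)))·exp(−(2.3−4.6)²/(2·0.2²)) = 1.994711·exp(-66.12500) = 3.82083e-29
  p_D = (1/(0.2·√(2π)))·exp(−(2.3−5.1)²/(2·0.2²)) = 1.994711·exp(-98.00000) = 5.48303e-43
Posterior odds = (P(Z=B)·p_B) / (P(Z=A)·p_A) = (0.24·0.00257046) / (0.06·1.76033) = 0.000616912 / 0.10562 ≈ 0.006

0.006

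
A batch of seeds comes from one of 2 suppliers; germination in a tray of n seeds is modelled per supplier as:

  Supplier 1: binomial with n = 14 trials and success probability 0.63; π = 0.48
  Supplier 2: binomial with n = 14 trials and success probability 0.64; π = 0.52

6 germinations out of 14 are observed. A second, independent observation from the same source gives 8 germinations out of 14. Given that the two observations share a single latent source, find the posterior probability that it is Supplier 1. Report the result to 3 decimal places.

0.521

Posterior ∝ prior × likelihood, so P(k | x) ∝ P(Z=k) f_k(x); normalise over all components.
Since both observations come from the same component, the likelihood for component k is f_k(x₁)·f_k(x₂).
  L_1 = [C(14,6)·0.63^6·0.37^8 = 3003·0.0625235·0.000351248 = 0.0659496] × [0.191201] = 0.0126096
  L_2 = [C(14,6)·0.64^6·0.36^8 = 3003·0.0687195·0.000282111 = 0.0582177] × [0.183997] = 0.0107119
Unnormalised posteriors:
  P(Z=1)·L_1 = 0.48 × 0.0126096 = 0.00605262
  P(Z=2)·L_2 = 0.52 × 0.0107119 = 0.00557017
Sum: 0.00605262 + 0.00557017 = 0.0116228
P(Supplier 1 | data) ≈ 0.521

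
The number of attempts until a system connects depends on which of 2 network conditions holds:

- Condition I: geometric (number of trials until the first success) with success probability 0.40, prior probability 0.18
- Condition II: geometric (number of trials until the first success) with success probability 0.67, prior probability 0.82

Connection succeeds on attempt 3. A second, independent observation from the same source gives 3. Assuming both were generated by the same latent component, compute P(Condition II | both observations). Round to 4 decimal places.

Apply Bayes' rule: the posterior for each component is proportional to its prior times its likelihood at x.
Since both observations come from the same component, the likelihood for component k is f_k(x₁)·f_k(x₂).
  f_I = [0.40·(1−0.40)^2 = 0.40·0.36 = 0.144] × [0.144] = 0.020736
  f_II = [0.67·(1−0.67)^2 = 0.67·0.1089 = 0.072963] × [0.072963] = 0.0053236
Multiply by the mixture weights:
  π_I·f_I = 0.18 × 0.020736 = 0.00373248
  π_II·f_II = 0.82 × 0.0053236 = 0.00436535
Normaliser: 0.00373248 + 0.00436535 = 0.00809783
P(Condition II | x₁,x₂) ≈ 0.5391

0.5391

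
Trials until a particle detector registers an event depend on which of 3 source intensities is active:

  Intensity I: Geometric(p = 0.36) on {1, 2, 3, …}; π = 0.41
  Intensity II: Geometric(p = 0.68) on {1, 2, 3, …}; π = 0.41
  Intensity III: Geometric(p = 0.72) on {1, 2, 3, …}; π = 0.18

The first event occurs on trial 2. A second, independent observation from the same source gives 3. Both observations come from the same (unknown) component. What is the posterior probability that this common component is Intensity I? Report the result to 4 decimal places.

Apply Bayes' rule: the posterior for each component is proportional to its prior times its likelihood at x.
Since both observations come from the same component, the likelihood for component k is f_k(x₁)·f_k(x₂).
  f_I = [0.36·(1−0.36)^1 = 0.36·0.64 = 0.2304] × [0.147456] = 0.0339739
  f_II = [0.68·(1−0.68)^1 = 0.68·0.32 = 0.2176] × [0.069632] = 0.0151519
  f_III = [0.72·(1−0.72)^1 = 0.72·0.28 = 0.2016] × [0.056448] = 0.0113799
Prior × likelihood for each component:
  P(Z=I)·f_I = 0.41 × 0.0339739 = 0.0139293
  P(Z=II)·f_II = 0.41 × 0.0151519 = 0.00621229
  P(Z=III)·f_III = 0.18 × 0.0113799 = 0.00204839
Marginal: 0.0139293 + 0.00621229 + 0.00204839 = 0.02219
P(Intensity I | x₁,x₂) ≈ 0.6277

0.6277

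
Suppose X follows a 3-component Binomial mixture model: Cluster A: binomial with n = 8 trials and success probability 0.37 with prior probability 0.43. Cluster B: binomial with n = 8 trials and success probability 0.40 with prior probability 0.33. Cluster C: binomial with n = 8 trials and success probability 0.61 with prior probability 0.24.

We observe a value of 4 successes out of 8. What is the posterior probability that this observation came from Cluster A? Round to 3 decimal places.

0.405

By Bayes' theorem, P(k | x) = π_k f_k(x) / Σ_j π_j f_j(x).
Binomial probabilities:
  p_A = 0.206665
  p_B = 0.232243
  p_C = 0.224221
Unnormalised posteriors:
  π_A·p_A = 0.43 × 0.206665 = 0.088866
  π_B·p_B = 0.33 × 0.232243 = 0.0766403
  π_C·p_C = 0.24 × 0.224221 = 0.053813
Marginal: 0.088866 + 0.0766403 + 0.053813 = 0.219319
P(Cluster A | data) = 0.088866 / 0.219319 ≈ 0.405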